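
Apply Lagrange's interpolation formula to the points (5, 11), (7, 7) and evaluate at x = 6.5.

Lagrange interpolation formula:
P(x) = Σ yᵢ × Lᵢ(x)
where Lᵢ(x) = Π_{j≠i} (x - xⱼ)/(xᵢ - xⱼ)

L_0(6.5) = (6.5 - 7)/(5 - 7) = 0.250000
L_1(6.5) = (6.5 - 5)/(7 - 5) = 0.750000

P(6.5) = 11×L_0(6.5) + 7×L_1(6.5)
P(6.5) = 8.000000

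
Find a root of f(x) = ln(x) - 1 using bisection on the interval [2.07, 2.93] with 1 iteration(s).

f(x) = ln(x) - 1
Initial interval: [2.07, 2.93]

Iteration 1:
  c_1 = (2.070000 + 2.930000)/2 = 2.500000
  f(c_1) = f(2.500000) = -0.083709
  f(a) × f(c) ≥ 0, new interval: [2.500000, 2.930000]

After 1 iteration(s), the approximation is c_1 = 2.500000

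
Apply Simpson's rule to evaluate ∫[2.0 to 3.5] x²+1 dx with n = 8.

f(x) = x²+1
a = 2.0, b = 3.5, n = 8
h = (b - a)/n = 0.187500

Simpson's rule: (h/3)[f(x₀) + 4f(x₁) + 2f(x₂) + ... + f(xₙ)]

x_0 = 2.0000, f(x_0) = 5.000000, coefficient = 1
x_1 = 2.1875, f(x_1) = 5.785156, coefficient = 4
x_2 = 2.3750, f(x_2) = 6.640625, coefficient = 2
x_3 = 2.5625, f(x_3) = 7.566406, coefficient = 4
x_4 = 2.7500, f(x_4) = 8.562500, coefficient = 2
x_5 = 2.9375, f(x_5) = 9.628906, coefficient = 4
x_6 = 3.1250, f(x_6) = 10.765625, coefficient = 2
x_7 = 3.3125, f(x_7) = 11.972656, coefficient = 4
x_8 = 3.5000, f(x_8) = 13.250000, coefficient = 1

I ≈ (0.187500/3) × 210.000000 = 13.125000
Exact value: 13.125000
Error: 0.000000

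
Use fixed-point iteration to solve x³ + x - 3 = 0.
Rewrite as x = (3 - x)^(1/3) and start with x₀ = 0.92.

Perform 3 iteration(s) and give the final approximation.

Equation: x³ + x - 3 = 0
Fixed-point form: x = (3 - x)^(1/3)
x₀ = 0.92

x_1 = g(0.920000) = 1.276501
x_2 = g(1.276501) = 1.198957
x_3 = g(1.198957) = 1.216675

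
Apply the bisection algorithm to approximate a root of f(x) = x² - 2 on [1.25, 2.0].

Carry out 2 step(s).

f(x) = x² - 2
Initial interval: [1.25, 2.0]

Iteration 1:
  c_1 = (1.250000 + 2.000000)/2 = 1.625000
  f(c_1) = f(1.625000) = 0.640625
  f(a) × f(c) < 0, new interval: [1.250000, 1.625000]
Iteration 2:
  c_2 = (1.250000 + 1.625000)/2 = 1.437500
  f(c_2) = f(1.437500) = 0.066406
  f(a) × f(c) < 0, new interval: [1.250000, 1.437500]

After 2 iteration(s), the approximation is c_2 = 1.437500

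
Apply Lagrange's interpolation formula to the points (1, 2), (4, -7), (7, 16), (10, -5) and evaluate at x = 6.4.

Lagrange interpolation formula:
P(x) = Σ yᵢ × Lᵢ(x)
where Lᵢ(x) = Π_{j≠i} (x - xⱼ)/(xᵢ - xⱼ)

L_0(6.4) = (6.4 - 4)/(1 - 4) × (6.4 - 7)/(1 - 7) × (6.4 - 10)/(1 - 10) = -0.032000
L_1(6.4) = (6.4 - 1)/(4 - 1) × (6.4 - 7)/(4 - 7) × (6.4 - 10)/(4 - 10) = 0.216000
L_2(6.4) = (6.4 - 1)/(7 - 1) × (6.4 - 4)/(7 - 4) × (6.4 - 10)/(7 - 10) = 0.864000
L_3(6.4) = (6.4 - 1)/(10 - 1) × (6.4 - 4)/(10 - 4) × (6.4 - 7)/(10 - 7) = -0.048000

P(6.4) = 2×L_0(6.4) + (-7)×L_1(6.4) + 16×L_2(6.4) + (-5)×L_3(6.4)
P(6.4) = 12.488000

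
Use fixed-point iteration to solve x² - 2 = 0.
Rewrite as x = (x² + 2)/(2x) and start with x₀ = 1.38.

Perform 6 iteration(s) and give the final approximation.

Equation: x² - 2 = 0
Fixed-point form: x = (x² + 2)/(2x)
x₀ = 1.38

x_1 = g(1.380000) = 1.414638
x_2 = g(1.414638) = 1.414214
x_3 = g(1.414214) = 1.414214
x_4 = g(1.414214) = 1.414214
x_5 = g(1.414214) = 1.414214
x_6 = g(1.414214) = 1.414214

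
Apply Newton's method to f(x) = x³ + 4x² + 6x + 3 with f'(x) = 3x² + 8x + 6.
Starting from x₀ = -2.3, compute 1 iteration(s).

f(x) = x³ + 4x² + 6x + 3
f'(x) = 3x² + 8x + 6
x₀ = -2.3

Newton-Raphson formula: x_{n+1} = x_n - f(x_n)/f'(x_n)

Iteration 1:
  f(-2.300000) = -1.807000
  f'(-2.300000) = 3.470000
  x_1 = -2.300000 - (-1.807000)/3.470000 = -1.779251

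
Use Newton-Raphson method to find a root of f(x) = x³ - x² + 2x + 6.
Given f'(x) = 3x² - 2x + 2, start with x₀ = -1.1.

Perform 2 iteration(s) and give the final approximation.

f(x) = x³ - x² + 2x + 6
f'(x) = 3x² - 2x + 2
x₀ = -1.1

Newton-Raphson formula: x_{n+1} = x_n - f(x_n)/f'(x_n)

Iteration 1:
  f(-1.100000) = 1.259000
  f'(-1.100000) = 7.830000
  x_1 = -1.100000 - 1.259000/7.830000 = -1.260792
Iteration 2:
  f(-1.260792) = -0.115329
  f'(-1.260792) = 9.290372
  x_2 = -1.260792 - (-0.115329)/9.290372 = -1.248378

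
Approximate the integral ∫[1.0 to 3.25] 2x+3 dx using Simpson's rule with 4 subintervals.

f(x) = 2x+3
a = 1.0, b = 3.25, n = 4
h = (b - a)/n = 0.562500

Simpson's rule: (h/3)[f(x₀) + 4f(x₁) + 2f(x₂) + ... + f(xₙ)]

x_0 = 1.0000, f(x_0) = 5.000000, coefficient = 1
x_1 = 1.5625, f(x_1) = 6.125000, coefficient = 4
x_2 = 2.1250, f(x_2) = 7.250000, coefficient = 2
x_3 = 2.6875, f(x_3) = 8.375000, coefficient = 4
x_4 = 3.2500, f(x_4) = 9.500000, coefficient = 1

I ≈ (0.562500/3) × 87.000000 = 16.312500
Exact value: 16.312500
Error: 0.000000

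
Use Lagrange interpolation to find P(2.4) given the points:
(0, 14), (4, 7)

Lagrange interpolation formula:
P(x) = Σ yᵢ × Lᵢ(x)
where Lᵢ(x) = Π_{j≠i} (x - xⱼ)/(xᵢ - xⱼ)

L_0(2.4) = (2.4 - 4)/(0 - 4) = 0.400000
L_1(2.4) = (2.4 - 0)/(4 - 0) = 0.600000

P(2.4) = 14×L_0(2.4) + 7×L_1(2.4)
P(2.4) = 9.800000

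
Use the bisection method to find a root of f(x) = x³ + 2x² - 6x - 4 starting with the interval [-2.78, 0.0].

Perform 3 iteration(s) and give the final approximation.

f(x) = x³ + 2x² - 6x - 4
Initial interval: [-2.78, 0.0]

Iteration 1:
  c_1 = (-2.780000 + 0.000000)/2 = -1.390000
  f(c_1) = f(-1.390000) = 5.518581
  f(a) × f(c) ≥ 0, new interval: [-1.390000, 0.000000]
Iteration 2:
  c_2 = (-1.390000 + 0.000000)/2 = -0.695000
  f(c_2) = f(-0.695000) = 0.800348
  f(a) × f(c) ≥ 0, new interval: [-0.695000, 0.000000]
Iteration 3:
  c_3 = (-0.695000 + 0.000000)/2 = -0.347500
  f(c_3) = f(-0.347500) = -1.715450
  f(a) × f(c) < 0, new interval: [-0.695000, -0.347500]

After 3 iteration(s), the approximation is c_3 = -0.347500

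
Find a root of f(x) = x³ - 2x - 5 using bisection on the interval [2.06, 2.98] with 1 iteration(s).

f(x) = x³ - 2x - 5
Initial interval: [2.06, 2.98]

Iteration 1:
  c_1 = (2.060000 + 2.980000)/2 = 2.520000
  f(c_1) = f(2.520000) = 5.963008
  f(a) × f(c) < 0, new interval: [2.060000, 2.520000]

After 1 iteration(s), the approximation is c_1 = 2.520000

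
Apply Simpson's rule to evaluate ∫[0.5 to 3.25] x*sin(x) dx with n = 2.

f(x) = x*sin(x)
a = 0.5, b = 3.25, n = 2
h = (b - a)/n = 1.375000

Simpson's rule: (h/3)[f(x₀) + 4f(x₁) + 2f(x₂) + ... + f(xₙ)]

x_0 = 0.5000, f(x_0) = 0.239713, coefficient = 1
x_1 = 1.8750, f(x_1) = 1.788911, coefficient = 4
x_2 = 3.2500, f(x_2) = -0.351634, coefficient = 1

I ≈ (1.375000/3) × 7.043722 = 3.228373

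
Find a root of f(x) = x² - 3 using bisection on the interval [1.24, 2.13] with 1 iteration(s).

f(x) = x² - 3
Initial interval: [1.24, 2.13]

Iteration 1:
  c_1 = (1.240000 + 2.130000)/2 = 1.685000
  f(c_1) = f(1.685000) = -0.160775
  f(a) × f(c) ≥ 0, new interval: [1.685000, 2.130000]

After 1 iteration(s), the approximation is c_1 = 1.685000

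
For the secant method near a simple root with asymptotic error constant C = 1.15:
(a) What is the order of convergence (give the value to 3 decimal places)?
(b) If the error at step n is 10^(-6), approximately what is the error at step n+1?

(a) Secant method has superlinear convergence with order φ = (1+√5)/2 ≈ 1.618.
    This means |e_{n+1}| ≈ C|e_n|^1.618.

(b) With |e_n| = 10^(-6) and C = 1.15:
    |e_{n+1}| ≈ 1.15 × (10^(-6))^1.618 = 1.15 × 10^(-9.71)

(a) ≈ 1.618 (golden ratio); (b) |e_{n+1}| ≈ 2.252e-10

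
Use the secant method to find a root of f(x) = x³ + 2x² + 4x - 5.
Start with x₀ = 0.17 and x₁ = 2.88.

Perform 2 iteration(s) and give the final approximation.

f(x) = x³ + 2x² + 4x - 5
x₀ = 0.17, x₁ = 2.88

Secant formula: x_{n+1} = x_n - f(x_n)(x_n - x_{n-1})/(f(x_n) - f(x_{n-1}))

Iteration 1:
  f(0.170000) = -4.257287
  f(2.880000) = 46.996672
  x_2 = 2.880000 - 46.996672×(2.880000 - 0.170000)/(46.996672 - (-4.257287))
       = 0.395100
Iteration 2:
  f(2.880000) = 46.996672
  f(0.395100) = -3.045717
  x_3 = 0.395100 - (-3.045717)×(0.395100 - 2.880000)/(-3.045717 - 46.996672)
       = 0.546338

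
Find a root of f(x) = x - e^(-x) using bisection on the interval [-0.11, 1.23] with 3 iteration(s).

f(x) = x - e^(-x)
Initial interval: [-0.11, 1.23]

Iteration 1:
  c_1 = (-0.110000 + 1.230000)/2 = 0.560000
  f(c_1) = f(0.560000) = -0.011209
  f(a) × f(c) ≥ 0, new interval: [0.560000, 1.230000]
Iteration 2:
  c_2 = (0.560000 + 1.230000)/2 = 0.895000
  f(c_2) = f(0.895000) = 0.486392
  f(a) × f(c) < 0, new interval: [0.560000, 0.895000]
Iteration 3:
  c_3 = (0.560000 + 0.895000)/2 = 0.727500
  f(c_3) = f(0.727500) = 0.244385
  f(a) × f(c) < 0, new interval: [0.560000, 0.727500]

After 3 iteration(s), the approximation is c_3 = 0.727500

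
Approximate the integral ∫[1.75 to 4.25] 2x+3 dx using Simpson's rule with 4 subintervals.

f(x) = 2x+3
a = 1.75, b = 4.25, n = 4
h = (b - a)/n = 0.625000

Simpson's rule: (h/3)[f(x₀) + 4f(x₁) + 2f(x₂) + ... + f(xₙ)]

x_0 = 1.7500, f(x_0) = 6.500000, coefficient = 1
x_1 = 2.3750, f(x_1) = 7.750000, coefficient = 4
x_2 = 3.0000, f(x_2) = 9.000000, coefficient = 2
x_3 = 3.6250, f(x_3) = 10.250000, coefficient = 4
x_4 = 4.2500, f(x_4) = 11.500000, coefficient = 1

I ≈ (0.625000/3) × 108.000000 = 22.500000
Exact value: 22.500000
Error: 0.000000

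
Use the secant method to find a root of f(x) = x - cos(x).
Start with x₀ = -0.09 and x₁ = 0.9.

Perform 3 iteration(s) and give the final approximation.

f(x) = x - cos(x)
x₀ = -0.09, x₁ = 0.9

Secant formula: x_{n+1} = x_n - f(x_n)(x_n - x_{n-1})/(f(x_n) - f(x_{n-1}))

Iteration 1:
  f(-0.090000) = -1.085953
  f(0.900000) = 0.278390
  x_2 = 0.900000 - 0.278390×(0.900000 - (-0.090000))/(0.278390 - (-1.085953))
       = 0.697993
Iteration 2:
  f(0.900000) = 0.278390
  f(0.697993) = -0.068140
  x_3 = 0.697993 - (-0.068140)×(0.697993 - 0.900000)/(-0.068140 - 0.278390)
       = 0.737715
Iteration 3:
  f(0.697993) = -0.068140
  f(0.737715) = -0.002292
  x_4 = 0.737715 - (-0.002292)×(0.737715 - 0.697993)/(-0.002292 - (-0.068140))
       = 0.739098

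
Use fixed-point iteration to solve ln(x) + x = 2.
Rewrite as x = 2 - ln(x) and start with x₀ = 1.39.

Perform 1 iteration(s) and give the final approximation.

Equation: ln(x) + x = 2
Fixed-point form: x = 2 - ln(x)
x₀ = 1.39

x_1 = g(1.390000) = 1.670696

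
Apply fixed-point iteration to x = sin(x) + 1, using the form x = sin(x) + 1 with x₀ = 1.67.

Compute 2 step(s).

Equation: x = sin(x) + 1
Fixed-point form: x = sin(x) + 1
x₀ = 1.67

x_1 = g(1.670000) = 1.995083
x_2 = g(1.995083) = 1.911332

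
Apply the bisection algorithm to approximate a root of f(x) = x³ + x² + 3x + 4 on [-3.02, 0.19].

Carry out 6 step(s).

f(x) = x³ + x² + 3x + 4
Initial interval: [-3.02, 0.19]

Iteration 1:
  c_1 = (-3.020000 + 0.190000)/2 = -1.415000
  f(c_1) = f(-1.415000) = -1.075923
  f(a) × f(c) ≥ 0, new interval: [-1.415000, 0.190000]
Iteration 2:
  c_2 = (-1.415000 + 0.190000)/2 = -0.612500
  f(c_2) = f(-0.612500) = 2.307873
  f(a) × f(c) < 0, new interval: [-1.415000, -0.612500]
Iteration 3:
  c_3 = (-1.415000 + (-0.612500))/2 = -1.013750
  f(c_3) = f(-1.013750) = 0.944619
  f(a) × f(c) < 0, new interval: [-1.415000, -1.013750]
Iteration 4:
  c_4 = (-1.415000 + (-1.013750))/2 = -1.214375
  f(c_4) = f(-1.214375) = 0.040735
  f(a) × f(c) < 0, new interval: [-1.415000, -1.214375]
Iteration 5:
  c_5 = (-1.415000 + (-1.214375))/2 = -1.314688
  f(c_5) = f(-1.314688) = -0.487969
  f(a) × f(c) ≥ 0, new interval: [-1.314688, -1.214375]
Iteration 6:
  c_6 = (-1.314688 + (-1.214375))/2 = -1.264531
  f(c_6) = f(-1.264531) = -0.216590
  f(a) × f(c) ≥ 0, new interval: [-1.264531, -1.214375]

After 6 iteration(s), the approximation is c_6 = -1.264531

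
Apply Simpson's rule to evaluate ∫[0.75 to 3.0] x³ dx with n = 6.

f(x) = x³
a = 0.75, b = 3.0, n = 6
h = (b - a)/n = 0.375000

Simpson's rule: (h/3)[f(x₀) + 4f(x₁) + 2f(x₂) + ... + f(xₙ)]

x_0 = 0.7500, f(x_0) = 0.421875, coefficient = 1
x_1 = 1.1250, f(x_1) = 1.423828, coefficient = 4
x_2 = 1.5000, f(x_2) = 3.375000, coefficient = 2
x_3 = 1.8750, f(x_3) = 6.591797, coefficient = 4
x_4 = 2.2500, f(x_4) = 11.390625, coefficient = 2
x_5 = 2.6250, f(x_5) = 18.087891, coefficient = 4
x_6 = 3.0000, f(x_6) = 27.000000, coefficient = 1

I ≈ (0.375000/3) × 161.367188 = 20.170898
Exact value: 20.170898
Error: 0.000000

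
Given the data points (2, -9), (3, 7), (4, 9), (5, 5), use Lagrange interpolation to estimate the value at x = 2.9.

Lagrange interpolation formula:
P(x) = Σ yᵢ × Lᵢ(x)
where Lᵢ(x) = Π_{j≠i} (x - xⱼ)/(xᵢ - xⱼ)

L_0(2.9) = (2.9 - 3)/(2 - 3) × (2.9 - 4)/(2 - 4) × (2.9 - 5)/(2 - 5) = 0.038500
L_1(2.9) = (2.9 - 2)/(3 - 2) × (2.9 - 4)/(3 - 4) × (2.9 - 5)/(3 - 5) = 1.039500
L_2(2.9) = (2.9 - 2)/(4 - 2) × (2.9 - 3)/(4 - 3) × (2.9 - 5)/(4 - 5) = -0.094500
L_3(2.9) = (2.9 - 2)/(5 - 2) × (2.9 - 3)/(5 - 3) × (2.9 - 4)/(5 - 4) = 0.016500

P(2.9) = (-9)×L_0(2.9) + 7×L_1(2.9) + 9×L_2(2.9) + 5×L_3(2.9)
P(2.9) = 6.162000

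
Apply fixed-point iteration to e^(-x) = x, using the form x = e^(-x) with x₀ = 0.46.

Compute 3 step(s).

Equation: e^(-x) = x
Fixed-point form: x = e^(-x)
x₀ = 0.46

x_1 = g(0.460000) = 0.631284
x_2 = g(0.631284) = 0.531909
x_3 = g(0.531909) = 0.587483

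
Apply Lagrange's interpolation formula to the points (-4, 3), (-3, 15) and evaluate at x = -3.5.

Lagrange interpolation formula:
P(x) = Σ yᵢ × Lᵢ(x)
where Lᵢ(x) = Π_{j≠i} (x - xⱼ)/(xᵢ - xⱼ)

L_0(-3.5) = (-3.5 - (-3))/(-4 - (-3)) = 0.500000
L_1(-3.5) = (-3.5 - (-4))/(-3 - (-4)) = 0.500000

P(-3.5) = 3×L_0(-3.5) + 15×L_1(-3.5)
P(-3.5) = 9.000000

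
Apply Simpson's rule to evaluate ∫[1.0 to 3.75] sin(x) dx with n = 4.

f(x) = sin(x)
a = 1.0, b = 3.75, n = 4
h = (b - a)/n = 0.687500

Simpson's rule: (h/3)[f(x₀) + 4f(x₁) + 2f(x₂) + ... + f(xₙ)]

x_0 = 1.0000, f(x_0) = 0.841471, coefficient = 1
x_1 = 1.6875, f(x_1) = 0.993198, coefficient = 4
x_2 = 2.3750, f(x_2) = 0.693685, coefficient = 2
x_3 = 3.0625, f(x_3) = 0.079010, coefficient = 4
x_4 = 3.7500, f(x_4) = -0.571561, coefficient = 1

I ≈ (0.687500/3) × 5.946112 = 1.362651
Exact value: 1.360862
Error: 0.001789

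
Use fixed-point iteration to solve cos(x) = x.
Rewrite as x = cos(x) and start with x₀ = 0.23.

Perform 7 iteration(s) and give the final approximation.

Equation: cos(x) = x
Fixed-point form: x = cos(x)
x₀ = 0.23

x_1 = g(0.230000) = 0.973666
x_2 = g(0.973666) = 0.562271
x_3 = g(0.562271) = 0.846046
x_4 = g(0.846046) = 0.662948
x_5 = g(0.662948) = 0.788181
x_6 = g(0.788181) = 0.705136
x_7 = g(0.705136) = 0.761523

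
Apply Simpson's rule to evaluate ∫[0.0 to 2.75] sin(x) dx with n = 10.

f(x) = sin(x)
a = 0.0, b = 2.75, n = 10
h = (b - a)/n = 0.275000

Simpson's rule: (h/3)[f(x₀) + 4f(x₁) + 2f(x₂) + ... + f(xₙ)]

x_0 = 0.0000, f(x_0) = 0.000000, coefficient = 1
x_1 = 0.2750, f(x_1) = 0.271547, coefficient = 4
x_2 = 0.5500, f(x_2) = 0.522687, coefficient = 2
x_3 = 0.8250, f(x_3) = 0.734548, coefficient = 4
x_4 = 1.1000, f(x_4) = 0.891207, coefficient = 2
x_5 = 1.3750, f(x_5) = 0.980893, coefficient = 4
x_6 = 1.6500, f(x_6) = 0.996865, coefficient = 2
x_7 = 1.9250, f(x_7) = 0.937923, coefficient = 4
x_8 = 2.2000, f(x_8) = 0.808496, coefficient = 2
x_9 = 2.4750, f(x_9) = 0.618312, coefficient = 4
x_10 = 2.7500, f(x_10) = 0.381661, coefficient = 1

I ≈ (0.275000/3) × 20.993063 = 1.924364
Exact value: 1.924302
Error: 0.000062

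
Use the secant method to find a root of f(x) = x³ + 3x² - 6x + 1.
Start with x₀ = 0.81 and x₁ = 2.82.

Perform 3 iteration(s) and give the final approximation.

f(x) = x³ + 3x² - 6x + 1
x₀ = 0.81, x₁ = 2.82

Secant formula: x_{n+1} = x_n - f(x_n)(x_n - x_{n-1})/(f(x_n) - f(x_{n-1}))

Iteration 1:
  f(0.810000) = -1.360259
  f(2.820000) = 30.362968
  x_2 = 2.820000 - 30.362968×(2.820000 - 0.810000)/(30.362968 - (-1.360259))
       = 0.896187
Iteration 2:
  f(2.820000) = 30.362968
  f(0.896187) = -1.247895
  x_3 = 0.896187 - (-1.247895)×(0.896187 - 2.820000)/(-1.247895 - 30.362968)
       = 0.972133
Iteration 3:
  f(0.896187) = -1.247895
  f(0.972133) = -1.078964
  x_4 = 0.972133 - (-1.078964)×(0.972133 - 0.896187)/(-1.078964 - (-1.247895))
       = 1.457199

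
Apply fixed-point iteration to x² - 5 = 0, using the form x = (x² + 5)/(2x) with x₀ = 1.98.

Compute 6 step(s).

Equation: x² - 5 = 0
Fixed-point form: x = (x² + 5)/(2x)
x₀ = 1.98

x_1 = g(1.980000) = 2.252626
x_2 = g(2.252626) = 2.236129
x_3 = g(2.236129) = 2.236068
x_4 = g(2.236068) = 2.236068
x_5 = g(2.236068) = 2.236068
x_6 = g(2.236068) = 2.236068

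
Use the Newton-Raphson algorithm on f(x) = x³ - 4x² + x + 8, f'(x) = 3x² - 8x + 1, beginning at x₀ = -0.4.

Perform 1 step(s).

f(x) = x³ - 4x² + x + 8
f'(x) = 3x² - 8x + 1
x₀ = -0.4

Newton-Raphson formula: x_{n+1} = x_n - f(x_n)/f'(x_n)

Iteration 1:
  f(-0.400000) = 6.896000
  f'(-0.400000) = 4.680000
  x_1 = -0.400000 - 6.896000/4.680000 = -1.873504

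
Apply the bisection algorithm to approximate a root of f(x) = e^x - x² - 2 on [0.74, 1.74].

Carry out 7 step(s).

f(x) = e^x - x² - 2
Initial interval: [0.74, 1.74]

Iteration 1:
  c_1 = (0.740000 + 1.740000)/2 = 1.240000
  f(c_1) = f(1.240000) = -0.081987
  f(a) × f(c) ≥ 0, new interval: [1.240000, 1.740000]
Iteration 2:
  c_2 = (1.240000 + 1.740000)/2 = 1.490000
  f(c_2) = f(1.490000) = 0.216996
  f(a) × f(c) < 0, new interval: [1.240000, 1.490000]
Iteration 3:
  c_3 = (1.240000 + 1.490000)/2 = 1.365000
  f(c_3) = f(1.365000) = 0.052498
  f(a) × f(c) < 0, new interval: [1.240000, 1.365000]
Iteration 4:
  c_4 = (1.240000 + 1.365000)/2 = 1.302500
  f(c_4) = f(1.302500) = -0.018025
  f(a) × f(c) ≥ 0, new interval: [1.302500, 1.365000]
Iteration 5:
  c_5 = (1.302500 + 1.365000)/2 = 1.333750
  f(c_5) = f(1.333750) = 0.016360
  f(a) × f(c) < 0, new interval: [1.302500, 1.333750]
Iteration 6:
  c_6 = (1.302500 + 1.333750)/2 = 1.318125
  f(c_6) = f(1.318125) = -0.001044
  f(a) × f(c) ≥ 0, new interval: [1.318125, 1.333750]
Iteration 7:
  c_7 = (1.318125 + 1.333750)/2 = 1.325937
  f(c_7) = f(1.325937) = 0.007604
  f(a) × f(c) < 0, new interval: [1.318125, 1.325937]

After 7 iteration(s), the approximation is c_7 = 1.325937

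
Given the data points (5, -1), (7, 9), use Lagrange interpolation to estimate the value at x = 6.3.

Lagrange interpolation formula:
P(x) = Σ yᵢ × Lᵢ(x)
where Lᵢ(x) = Π_{j≠i} (x - xⱼ)/(xᵢ - xⱼ)

L_0(6.3) = (6.3 - 7)/(5 - 7) = 0.350000
L_1(6.3) = (6.3 - 5)/(7 - 5) = 0.650000

P(6.3) = (-1)×L_0(6.3) + 9×L_1(6.3)
P(6.3) = 5.500000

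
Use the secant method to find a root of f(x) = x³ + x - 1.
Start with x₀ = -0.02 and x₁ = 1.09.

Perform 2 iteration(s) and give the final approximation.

f(x) = x³ + x - 1
x₀ = -0.02, x₁ = 1.09

Secant formula: x_{n+1} = x_n - f(x_n)(x_n - x_{n-1})/(f(x_n) - f(x_{n-1}))

Iteration 1:
  f(-0.020000) = -1.020008
  f(1.090000) = 1.385029
  x_2 = 1.090000 - 1.385029×(1.090000 - (-0.020000))/(1.385029 - (-1.020008))
       = 0.450766
Iteration 2:
  f(1.090000) = 1.385029
  f(0.450766) = -0.457643
  x_3 = 0.450766 - (-0.457643)×(0.450766 - 1.090000)/(-0.457643 - 1.385029)
       = 0.609525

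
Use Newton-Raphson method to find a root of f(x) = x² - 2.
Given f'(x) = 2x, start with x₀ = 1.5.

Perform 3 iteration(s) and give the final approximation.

f(x) = x² - 2
f'(x) = 2x
x₀ = 1.5

Newton-Raphson formula: x_{n+1} = x_n - f(x_n)/f'(x_n)

Iteration 1:
  f(1.500000) = 0.250000
  f'(1.500000) = 3.000000
  x_1 = 1.500000 - 0.250000/3.000000 = 1.416667
Iteration 2:
  f(1.416667) = 0.006944
  f'(1.416667) = 2.833333
  x_2 = 1.416667 - 0.006944/2.833333 = 1.414216
Iteration 3:
  f(1.414216) = 0.000006
  f'(1.414216) = 2.828431
  x_3 = 1.414216 - 0.000006/2.828431 = 1.414214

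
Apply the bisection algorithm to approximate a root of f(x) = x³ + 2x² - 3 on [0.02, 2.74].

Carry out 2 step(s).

f(x) = x³ + 2x² - 3
Initial interval: [0.02, 2.74]

Iteration 1:
  c_1 = (0.020000 + 2.740000)/2 = 1.380000
  f(c_1) = f(1.380000) = 3.436872
  f(a) × f(c) < 0, new interval: [0.020000, 1.380000]
Iteration 2:
  c_2 = (0.020000 + 1.380000)/2 = 0.700000
  f(c_2) = f(0.700000) = -1.677000
  f(a) × f(c) ≥ 0, new interval: [0.700000, 1.380000]

After 2 iteration(s), the approximation is c_2 = 0.700000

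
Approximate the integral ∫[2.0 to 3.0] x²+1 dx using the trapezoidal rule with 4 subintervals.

f(x) = x²+1
a = 2.0, b = 3.0, n = 4
h = (b - a)/n = 0.250000

Trapezoidal rule: (h/2)[f(x₀) + 2f(x₁) + 2f(x₂) + ... + f(xₙ)]

x_0 = 2.0000, f(x_0) = 5.000000, coefficient = 1
x_1 = 2.2500, f(x_1) = 6.062500, coefficient = 2
x_2 = 2.5000, f(x_2) = 7.250000, coefficient = 2
x_3 = 2.7500, f(x_3) = 8.562500, coefficient = 2
x_4 = 3.0000, f(x_4) = 10.000000, coefficient = 1

I ≈ (0.250000/2) × 58.750000 = 7.343750
Exact value: 7.333333
Error: 0.010417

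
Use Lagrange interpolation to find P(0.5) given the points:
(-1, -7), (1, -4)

Lagrange interpolation formula:
P(x) = Σ yᵢ × Lᵢ(x)
where Lᵢ(x) = Π_{j≠i} (x - xⱼ)/(xᵢ - xⱼ)

L_0(0.5) = (0.5 - 1)/(-1 - 1) = 0.250000
L_1(0.5) = (0.5 - (-1))/(1 - (-1)) = 0.750000

P(0.5) = (-7)×L_0(0.5) + (-4)×L_1(0.5)
P(0.5) = -4.750000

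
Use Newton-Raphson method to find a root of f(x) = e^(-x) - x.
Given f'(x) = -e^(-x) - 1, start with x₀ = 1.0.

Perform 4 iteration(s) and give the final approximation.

f(x) = e^(-x) - x
f'(x) = -e^(-x) - 1
x₀ = 1.0

Newton-Raphson formula: x_{n+1} = x_n - f(x_n)/f'(x_n)

Iteration 1:
  f(1.000000) = -0.632121
  f'(1.000000) = -1.367879
  x_1 = 1.000000 - (-0.632121)/(-1.367879) = 0.537883
Iteration 2:
  f(0.537883) = 0.046100
  f'(0.537883) = -1.583983
  x_2 = 0.537883 - 0.046100/(-1.583983) = 0.566987
Iteration 3:
  f(0.566987) = 0.000245
  f'(0.566987) = -1.567232
  x_3 = 0.566987 - 0.000245/(-1.567232) = 0.567143
Iteration 4:
  f(0.567143) = 0.000000
  f'(0.567143) = -1.567143
  x_4 = 0.567143 - 0.000000/(-1.567143) = 0.567143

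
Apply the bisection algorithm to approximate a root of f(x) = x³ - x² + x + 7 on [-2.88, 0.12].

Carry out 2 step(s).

f(x) = x³ - x² + x + 7
Initial interval: [-2.88, 0.12]

Iteration 1:
  c_1 = (-2.880000 + 0.120000)/2 = -1.380000
  f(c_1) = f(-1.380000) = 1.087528
  f(a) × f(c) < 0, new interval: [-2.880000, -1.380000]
Iteration 2:
  c_2 = (-2.880000 + (-1.380000))/2 = -2.130000
  f(c_2) = f(-2.130000) = -9.330497
  f(a) × f(c) ≥ 0, new interval: [-2.130000, -1.380000]

After 2 iteration(s), the approximation is c_2 = -2.130000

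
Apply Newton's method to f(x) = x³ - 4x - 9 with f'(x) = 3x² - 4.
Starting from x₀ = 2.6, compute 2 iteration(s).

f(x) = x³ - 4x - 9
f'(x) = 3x² - 4
x₀ = 2.6

Newton-Raphson formula: x_{n+1} = x_n - f(x_n)/f'(x_n)

Iteration 1:
  f(2.600000) = -1.824000
  f'(2.600000) = 16.280000
  x_1 = 2.600000 - (-1.824000)/16.280000 = 2.712039
Iteration 2:
  f(2.712039) = 0.099318
  f'(2.712039) = 18.065472
  x_2 = 2.712039 - 0.099318/18.065472 = 2.706542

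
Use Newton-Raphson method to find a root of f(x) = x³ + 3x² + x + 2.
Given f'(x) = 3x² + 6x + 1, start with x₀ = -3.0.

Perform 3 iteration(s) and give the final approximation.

f(x) = x³ + 3x² + x + 2
f'(x) = 3x² + 6x + 1
x₀ = -3.0

Newton-Raphson formula: x_{n+1} = x_n - f(x_n)/f'(x_n)

Iteration 1:
  f(-3.000000) = -1.000000
  f'(-3.000000) = 10.000000
  x_1 = -3.000000 - (-1.000000)/10.000000 = -2.900000
Iteration 2:
  f(-2.900000) = -0.059000
  f'(-2.900000) = 8.830000
  x_2 = -2.900000 - (-0.059000)/8.830000 = -2.893318
Iteration 3:
  f(-2.893318) = -0.000254
  f'(-2.893318) = 8.753962
  x_3 = -2.893318 - (-0.000254)/8.753962 = -2.893289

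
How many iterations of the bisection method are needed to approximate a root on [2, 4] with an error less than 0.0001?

We need (b-a)/2^n ≤ 0.0001
(4 - 2)/2^n ≤ 0.0001
2/2^n ≤ 0.0001
2^n ≥ 20000
n ≥ log₂(20000) = 14.29
n ≥ 15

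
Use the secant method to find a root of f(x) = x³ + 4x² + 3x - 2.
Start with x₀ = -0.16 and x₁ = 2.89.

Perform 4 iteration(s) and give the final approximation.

f(x) = x³ + 4x² + 3x - 2
x₀ = -0.16, x₁ = 2.89

Secant formula: x_{n+1} = x_n - f(x_n)(x_n - x_{n-1})/(f(x_n) - f(x_{n-1}))

Iteration 1:
  f(-0.160000) = -2.381696
  f(2.890000) = 64.215969
  x_2 = 2.890000 - 64.215969×(2.890000 - (-0.160000))/(64.215969 - (-2.381696))
       = -0.050925
Iteration 2:
  f(2.890000) = 64.215969
  f(-0.050925) = -2.142532
  x_3 = -0.050925 - (-2.142532)×(-0.050925 - 2.890000)/(-2.142532 - 64.215969)
       = 0.044030
Iteration 3:
  f(-0.050925) = -2.142532
  f(0.044030) = -1.860071
  x_4 = 0.044030 - (-1.860071)×(0.044030 - (-0.050925))/(-1.860071 - (-2.142532))
       = 0.669324
Iteration 4:
  f(0.044030) = -1.860071
  f(0.669324) = 2.099808
  x_5 = 0.669324 - 2.099808×(0.669324 - 0.044030)/(2.099808 - (-1.860071))
       = 0.337749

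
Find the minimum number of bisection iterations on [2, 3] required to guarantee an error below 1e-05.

We need (b-a)/2^n ≤ 1e-05
(3 - 2)/2^n ≤ 1e-05
1/2^n ≤ 1e-05
2^n ≥ 100000
n ≥ log₂(100000) = 16.61
n ≥ 17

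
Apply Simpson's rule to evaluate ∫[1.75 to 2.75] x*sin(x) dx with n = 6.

f(x) = x*sin(x)
a = 1.75, b = 2.75, n = 6
h = (b - a)/n = 0.166667

Simpson's rule: (h/3)[f(x₀) + 4f(x₁) + 2f(x₂) + ... + f(xₙ)]

x_0 = 1.7500, f(x_0) = 1.721975, coefficient = 1
x_1 = 1.9167, f(x_1) = 1.803163, coefficient = 4
x_2 = 2.0833, f(x_2) = 1.815632, coefficient = 2
x_3 = 2.2500, f(x_3) = 1.750665, coefficient = 4
x_4 = 2.4167, f(x_4) = 1.602443, coefficient = 2
x_5 = 2.5833, f(x_5) = 1.368419, coefficient = 4
x_6 = 2.7500, f(x_6) = 1.049568, coefficient = 1

I ≈ (0.166667/3) × 29.296681 = 1.627593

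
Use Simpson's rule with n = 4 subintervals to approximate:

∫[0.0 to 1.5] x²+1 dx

f(x) = x²+1
a = 0.0, b = 1.5, n = 4
h = (b - a)/n = 0.375000

Simpson's rule: (h/3)[f(x₀) + 4f(x₁) + 2f(x₂) + ... + f(xₙ)]

x_0 = 0.0000, f(x_0) = 1.000000, coefficient = 1
x_1 = 0.3750, f(x_1) = 1.140625, coefficient = 4
x_2 = 0.7500, f(x_2) = 1.562500, coefficient = 2
x_3 = 1.1250, f(x_3) = 2.265625, coefficient = 4
x_4 = 1.5000, f(x_4) = 3.250000, coefficient = 1

I ≈ (0.375000/3) × 21.000000 = 2.625000
Exact value: 2.625000
Error: 0.000000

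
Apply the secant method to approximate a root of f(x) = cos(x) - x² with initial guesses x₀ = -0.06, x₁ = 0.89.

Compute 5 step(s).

f(x) = cos(x) - x²
x₀ = -0.06, x₁ = 0.89

Secant formula: x_{n+1} = x_n - f(x_n)(x_n - x_{n-1})/(f(x_n) - f(x_{n-1}))

Iteration 1:
  f(-0.060000) = 0.994601
  f(0.890000) = -0.162688
  x_2 = 0.890000 - (-0.162688)×(0.890000 - (-0.060000))/(-0.162688 - 0.994601)
       = 0.756452
Iteration 2:
  f(0.890000) = -0.162688
  f(0.756452) = 0.155056
  x_3 = 0.756452 - 0.155056×(0.756452 - 0.890000)/(0.155056 - (-0.162688))
       = 0.821622
Iteration 3:
  f(0.756452) = 0.155056
  f(0.821622) = 0.005971
  x_4 = 0.821622 - 0.005971×(0.821622 - 0.756452)/(0.005971 - 0.155056)
       = 0.824232
Iteration 4:
  f(0.821622) = 0.005971
  f(0.824232) = -0.000239
  x_5 = 0.824232 - (-0.000239)×(0.824232 - 0.821622)/(-0.000239 - 0.005971)
       = 0.824132
Iteration 5:
  f(0.824232) = -0.000239
  f(0.824132) = 0.000000
  x_6 = 0.824132 - 0.000000×(0.824132 - 0.824232)/(0.000000 - (-0.000239))
       = 0.824132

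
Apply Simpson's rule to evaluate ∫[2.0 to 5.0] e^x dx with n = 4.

f(x) = e^x
a = 2.0, b = 5.0, n = 4
h = (b - a)/n = 0.750000

Simpson's rule: (h/3)[f(x₀) + 4f(x₁) + 2f(x₂) + ... + f(xₙ)]

x_0 = 2.0000, f(x_0) = 7.389056, coefficient = 1
x_1 = 2.7500, f(x_1) = 15.642632, coefficient = 4
x_2 = 3.5000, f(x_2) = 33.115452, coefficient = 2
x_3 = 4.2500, f(x_3) = 70.105412, coefficient = 4
x_4 = 5.0000, f(x_4) = 148.413159, coefficient = 1

I ≈ (0.750000/3) × 565.025296 = 141.256324
Exact value: 141.024103
Error: 0.232221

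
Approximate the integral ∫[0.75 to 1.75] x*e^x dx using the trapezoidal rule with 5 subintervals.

f(x) = x*e^x
a = 0.75, b = 1.75, n = 5
h = (b - a)/n = 0.200000

Trapezoidal rule: (h/2)[f(x₀) + 2f(x₁) + 2f(x₂) + ... + f(xₙ)]

x_0 = 0.7500, f(x_0) = 1.587750, coefficient = 1
x_1 = 0.9500, f(x_1) = 2.456424, coefficient = 2
x_2 = 1.1500, f(x_2) = 3.631922, coefficient = 2
x_3 = 1.3500, f(x_3) = 5.207524, coefficient = 2
x_4 = 1.5500, f(x_4) = 7.302779, coefficient = 2
x_5 = 1.7500, f(x_5) = 10.070555, coefficient = 1

I ≈ (0.200000/2) × 48.855603 = 4.885560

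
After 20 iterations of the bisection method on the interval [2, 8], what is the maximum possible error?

Bisection error bound: |error| ≤ (b-a)/2^n
|error| ≤ (8 - 2)/2^20 = 6/2^20
|error| ≤ 0.0000057220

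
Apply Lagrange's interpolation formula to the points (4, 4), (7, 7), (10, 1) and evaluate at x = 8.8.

Lagrange interpolation formula:
P(x) = Σ yᵢ × Lᵢ(x)
where Lᵢ(x) = Π_{j≠i} (x - xⱼ)/(xᵢ - xⱼ)

L_0(8.8) = (8.8 - 7)/(4 - 7) × (8.8 - 10)/(4 - 10) = -0.120000
L_1(8.8) = (8.8 - 4)/(7 - 4) × (8.8 - 10)/(7 - 10) = 0.640000
L_2(8.8) = (8.8 - 4)/(10 - 4) × (8.8 - 7)/(10 - 7) = 0.480000

P(8.8) = 4×L_0(8.8) + 7×L_1(8.8) + 1×L_2(8.8)
P(8.8) = 4.480000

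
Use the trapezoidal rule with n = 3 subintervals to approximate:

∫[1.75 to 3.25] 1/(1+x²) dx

f(x) = 1/(1+x²)
a = 1.75, b = 3.25, n = 3
h = (b - a)/n = 0.500000

Trapezoidal rule: (h/2)[f(x₀) + 2f(x₁) + 2f(x₂) + ... + f(xₙ)]

x_0 = 1.7500, f(x_0) = 0.246154, coefficient = 1
x_1 = 2.2500, f(x_1) = 0.164948, coefficient = 2
x_2 = 2.7500, f(x_2) = 0.116788, coefficient = 2
x_3 = 3.2500, f(x_3) = 0.086486, coefficient = 1

I ≈ (0.500000/2) × 0.896114 = 0.224028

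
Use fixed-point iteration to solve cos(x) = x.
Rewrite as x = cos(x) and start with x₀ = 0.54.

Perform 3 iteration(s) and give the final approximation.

Equation: cos(x) = x
Fixed-point form: x = cos(x)
x₀ = 0.54

x_1 = g(0.540000) = 0.857709
x_2 = g(0.857709) = 0.654172
x_3 = g(0.654172) = 0.793552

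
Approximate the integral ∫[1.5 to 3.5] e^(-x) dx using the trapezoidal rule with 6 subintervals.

f(x) = e^(-x)
a = 1.5, b = 3.5, n = 6
h = (b - a)/n = 0.333333

Trapezoidal rule: (h/2)[f(x₀) + 2f(x₁) + 2f(x₂) + ... + f(xₙ)]

x_0 = 1.5000, f(x_0) = 0.223130, coefficient = 1
x_1 = 1.8333, f(x_1) = 0.159880, coefficient = 2
x_2 = 2.1667, f(x_2) = 0.114559, coefficient = 2
x_3 = 2.5000, f(x_3) = 0.082085, coefficient = 2
x_4 = 2.8333, f(x_4) = 0.058816, coefficient = 2
x_5 = 3.1667, f(x_5) = 0.042144, coefficient = 2
x_6 = 3.5000, f(x_6) = 0.030197, coefficient = 1

I ≈ (0.333333/2) × 1.168295 = 0.194716
Exact value: 0.192933
Error: 0.001783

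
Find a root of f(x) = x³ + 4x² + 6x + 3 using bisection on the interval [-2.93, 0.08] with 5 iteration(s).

f(x) = x³ + 4x² + 6x + 3
Initial interval: [-2.93, 0.08]

Iteration 1:
  c_1 = (-2.930000 + 0.080000)/2 = -1.425000
  f(c_1) = f(-1.425000) = -0.321141
  f(a) × f(c) ≥ 0, new interval: [-1.425000, 0.080000]
Iteration 2:
  c_2 = (-1.425000 + 0.080000)/2 = -0.672500
  f(c_2) = f(-0.672500) = 0.469883
  f(a) × f(c) < 0, new interval: [-1.425000, -0.672500]
Iteration 3:
  c_3 = (-1.425000 + (-0.672500))/2 = -1.048750
  f(c_3) = f(-1.048750) = -0.046489
  f(a) × f(c) ≥ 0, new interval: [-1.048750, -0.672500]
Iteration 4:
  c_4 = (-1.048750 + (-0.672500))/2 = -0.860625
  f(c_4) = f(-0.860625) = 0.161508
  f(a) × f(c) < 0, new interval: [-1.048750, -0.860625]
Iteration 5:
  c_5 = (-1.048750 + (-0.860625))/2 = -0.954688
  f(c_5) = f(-0.954688) = 0.047459
  f(a) × f(c) < 0, new interval: [-1.048750, -0.954688]

After 5 iteration(s), the approximation is c_5 = -0.954688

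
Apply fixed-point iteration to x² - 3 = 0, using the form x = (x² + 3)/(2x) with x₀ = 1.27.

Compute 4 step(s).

Equation: x² - 3 = 0
Fixed-point form: x = (x² + 3)/(2x)
x₀ = 1.27

x_1 = g(1.270000) = 1.816102
x_2 = g(1.816102) = 1.733996
x_3 = g(1.733996) = 1.732052
x_4 = g(1.732052) = 1.732051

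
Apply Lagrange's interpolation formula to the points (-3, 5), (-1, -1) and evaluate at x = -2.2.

Lagrange interpolation formula:
P(x) = Σ yᵢ × Lᵢ(x)
where Lᵢ(x) = Π_{j≠i} (x - xⱼ)/(xᵢ - xⱼ)

L_0(-2.2) = (-2.2 - (-1))/(-3 - (-1)) = 0.600000
L_1(-2.2) = (-2.2 - (-3))/(-1 - (-3)) = 0.400000

P(-2.2) = 5×L_0(-2.2) + (-1)×L_1(-2.2)
P(-2.2) = 2.600000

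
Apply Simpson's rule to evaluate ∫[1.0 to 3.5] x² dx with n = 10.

f(x) = x²
a = 1.0, b = 3.5, n = 10
h = (b - a)/n = 0.250000

Simpson's rule: (h/3)[f(x₀) + 4f(x₁) + 2f(x₂) + ... + f(xₙ)]

x_0 = 1.0000, f(x_0) = 1.000000, coefficient = 1
x_1 = 1.2500, f(x_1) = 1.562500, coefficient = 4
x_2 = 1.5000, f(x_2) = 2.250000, coefficient = 2
x_3 = 1.7500, f(x_3) = 3.062500, coefficient = 4
x_4 = 2.0000, f(x_4) = 4.000000, coefficient = 2
x_5 = 2.2500, f(x_5) = 5.062500, coefficient = 4
x_6 = 2.5000, f(x_6) = 6.250000, coefficient = 2
x_7 = 2.7500, f(x_7) = 7.562500, coefficient = 4
x_8 = 3.0000, f(x_8) = 9.000000, coefficient = 2
x_9 = 3.2500, f(x_9) = 10.562500, coefficient = 4
x_10 = 3.5000, f(x_10) = 12.250000, coefficient = 1

I ≈ (0.250000/3) × 167.500000 = 13.958333
Exact value: 13.958333
Error: 0.000000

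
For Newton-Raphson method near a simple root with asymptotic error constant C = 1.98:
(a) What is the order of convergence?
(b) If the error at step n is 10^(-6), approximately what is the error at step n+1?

(a) Newton-Raphson has quadratic (order 2) convergence near simple roots.
    This means |e_{n+1}| ≈ C|e_n|².

(b) With |e_n| = 10^(-6) and C = 1.98:
    |e_{n+1}| ≈ 1.98 × (10^(-6))² = 1.98 × 10^(-12)

(a) 2 (quadratic); (b) |e_{n+1}| ≈ 1.980e-12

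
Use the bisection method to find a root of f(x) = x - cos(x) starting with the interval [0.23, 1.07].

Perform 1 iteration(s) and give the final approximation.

f(x) = x - cos(x)
Initial interval: [0.23, 1.07]

Iteration 1:
  c_1 = (0.230000 + 1.070000)/2 = 0.650000
  f(c_1) = f(0.650000) = -0.146084
  f(a) × f(c) ≥ 0, new interval: [0.650000, 1.070000]

After 1 iteration(s), the approximation is c_1 = 0.650000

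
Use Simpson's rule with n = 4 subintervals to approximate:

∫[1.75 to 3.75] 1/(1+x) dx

f(x) = 1/(1+x)
a = 1.75, b = 3.75, n = 4
h = (b - a)/n = 0.500000

Simpson's rule: (h/3)[f(x₀) + 4f(x₁) + 2f(x₂) + ... + f(xₙ)]

x_0 = 1.7500, f(x_0) = 0.363636, coefficient = 1
x_1 = 2.2500, f(x_1) = 0.307692, coefficient = 4
x_2 = 2.7500, f(x_2) = 0.266667, coefficient = 2
x_3 = 3.2500, f(x_3) = 0.235294, coefficient = 4
x_4 = 3.7500, f(x_4) = 0.210526, coefficient = 1

I ≈ (0.500000/3) × 3.279442 = 0.546574
Exact value: 0.546544
Error: 0.000030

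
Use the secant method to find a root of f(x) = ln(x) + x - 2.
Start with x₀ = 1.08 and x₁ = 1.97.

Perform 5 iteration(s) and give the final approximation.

f(x) = ln(x) + x - 2
x₀ = 1.08, x₁ = 1.97

Secant formula: x_{n+1} = x_n - f(x_n)(x_n - x_{n-1})/(f(x_n) - f(x_{n-1}))

Iteration 1:
  f(1.080000) = -0.843039
  f(1.970000) = 0.648034
  x_2 = 1.970000 - 0.648034×(1.970000 - 1.080000)/(0.648034 - (-0.843039))
       = 1.583198
Iteration 2:
  f(1.970000) = 0.648034
  f(1.583198) = 0.042645
  x_3 = 1.583198 - 0.042645×(1.583198 - 1.970000)/(0.042645 - 0.648034)
       = 1.555951
Iteration 3:
  f(1.583198) = 0.042645
  f(1.555951) = -0.001962
  x_4 = 1.555951 - (-0.001962)×(1.555951 - 1.583198)/(-0.001962 - 0.042645)
       = 1.557149
Iteration 4:
  f(1.555951) = -0.001962
  f(1.557149) = 0.000006
  x_5 = 1.557149 - 0.000006×(1.557149 - 1.555951)/(0.000006 - (-0.001962))
       = 1.557146
Iteration 5:
  f(1.557149) = 0.000006
  f(1.557146) = 0.000000
  x_6 = 1.557146 - 0.000000×(1.557146 - 1.557149)/(0.000000 - 0.000006)
       = 1.557146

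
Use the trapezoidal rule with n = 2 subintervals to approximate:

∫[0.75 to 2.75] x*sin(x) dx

f(x) = x*sin(x)
a = 0.75, b = 2.75, n = 2
h = (b - a)/n = 1.000000

Trapezoidal rule: (h/2)[f(x₀) + 2f(x₁) + 2f(x₂) + ... + f(xₙ)]

x_0 = 0.7500, f(x_0) = 0.511229, coefficient = 1
x_1 = 1.7500, f(x_1) = 1.721975, coefficient = 2
x_2 = 2.7500, f(x_2) = 1.049568, coefficient = 1

I ≈ (1.000000/2) × 5.004748 = 2.502374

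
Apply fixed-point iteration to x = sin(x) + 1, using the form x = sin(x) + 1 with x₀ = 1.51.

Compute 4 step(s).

Equation: x = sin(x) + 1
Fixed-point form: x = sin(x) + 1
x₀ = 1.51

x_1 = g(1.510000) = 1.998152
x_2 = g(1.998152) = 1.910065
x_3 = g(1.910065) = 1.942998
x_4 = g(1.942998) = 1.931529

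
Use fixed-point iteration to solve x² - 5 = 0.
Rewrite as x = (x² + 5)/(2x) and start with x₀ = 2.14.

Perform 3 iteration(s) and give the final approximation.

Equation: x² - 5 = 0
Fixed-point form: x = (x² + 5)/(2x)
x₀ = 2.14

x_1 = g(2.140000) = 2.238224
x_2 = g(2.238224) = 2.236069
x_3 = g(2.236069) = 2.236068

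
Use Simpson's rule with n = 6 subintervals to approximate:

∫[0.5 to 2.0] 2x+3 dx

f(x) = 2x+3
a = 0.5, b = 2.0, n = 6
h = (b - a)/n = 0.250000

Simpson's rule: (h/3)[f(x₀) + 4f(x₁) + 2f(x₂) + ... + f(xₙ)]

x_0 = 0.5000, f(x_0) = 4.000000, coefficient = 1
x_1 = 0.7500, f(x_1) = 4.500000, coefficient = 4
x_2 = 1.0000, f(x_2) = 5.000000, coefficient = 2
x_3 = 1.2500, f(x_3) = 5.500000, coefficient = 4
x_4 = 1.5000, f(x_4) = 6.000000, coefficient = 2
x_5 = 1.7500, f(x_5) = 6.500000, coefficient = 4
x_6 = 2.0000, f(x_6) = 7.000000, coefficient = 1

I ≈ (0.250000/3) × 99.000000 = 8.250000
Exact value: 8.250000
Error: 0.000000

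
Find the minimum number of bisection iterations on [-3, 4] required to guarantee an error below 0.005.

We need (b-a)/2^n ≤ 0.005
(4 - (-3))/2^n ≤ 0.005
7/2^n ≤ 0.005
2^n ≥ 1400
n ≥ log₂(1400) = 10.45
n ≥ 11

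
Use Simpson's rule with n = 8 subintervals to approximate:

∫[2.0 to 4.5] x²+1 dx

f(x) = x²+1
a = 2.0, b = 4.5, n = 8
h = (b - a)/n = 0.312500

Simpson's rule: (h/3)[f(x₀) + 4f(x₁) + 2f(x₂) + ... + f(xₙ)]

x_0 = 2.0000, f(x_0) = 5.000000, coefficient = 1
x_1 = 2.3125, f(x_1) = 6.347656, coefficient = 4
x_2 = 2.6250, f(x_2) = 7.890625, coefficient = 2
x_3 = 2.9375, f(x_3) = 9.628906, coefficient = 4
x_4 = 3.2500, f(x_4) = 11.562500, coefficient = 2
x_5 = 3.5625, f(x_5) = 13.691406, coefficient = 4
x_6 = 3.8750, f(x_6) = 16.015625, coefficient = 2
x_7 = 4.1875, f(x_7) = 18.535156, coefficient = 4
x_8 = 4.5000, f(x_8) = 21.250000, coefficient = 1

I ≈ (0.312500/3) × 290.000000 = 30.208333
Exact value: 30.208333
Error: 0.000000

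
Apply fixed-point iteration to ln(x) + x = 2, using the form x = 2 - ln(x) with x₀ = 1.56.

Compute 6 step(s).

Equation: ln(x) + x = 2
Fixed-point form: x = 2 - ln(x)
x₀ = 1.56

x_1 = g(1.560000) = 1.555314
x_2 = g(1.555314) = 1.558322
x_3 = g(1.558322) = 1.556390
x_4 = g(1.556390) = 1.557631
x_5 = g(1.557631) = 1.556834
x_6 = g(1.556834) = 1.557346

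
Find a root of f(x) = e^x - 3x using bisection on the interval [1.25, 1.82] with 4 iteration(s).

f(x) = e^x - 3x
Initial interval: [1.25, 1.82]

Iteration 1:
  c_1 = (1.250000 + 1.820000)/2 = 1.535000
  f(c_1) = f(1.535000) = 0.036326
  f(a) × f(c) < 0, new interval: [1.250000, 1.535000]
Iteration 2:
  c_2 = (1.250000 + 1.535000)/2 = 1.392500
  f(c_2) = f(1.392500) = -0.152600
  f(a) × f(c) ≥ 0, new interval: [1.392500, 1.535000]
Iteration 3:
  c_3 = (1.392500 + 1.535000)/2 = 1.463750
  f(c_3) = f(1.463750) = -0.069113
  f(a) × f(c) ≥ 0, new interval: [1.463750, 1.535000]
Iteration 4:
  c_4 = (1.463750 + 1.535000)/2 = 1.499375
  f(c_4) = f(1.499375) = -0.019236
  f(a) × f(c) ≥ 0, new interval: [1.499375, 1.535000]

After 4 iteration(s), the approximation is c_4 = 1.499375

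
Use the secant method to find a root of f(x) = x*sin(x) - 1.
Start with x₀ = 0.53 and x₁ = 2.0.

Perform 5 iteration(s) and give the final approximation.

f(x) = x*sin(x) - 1
x₀ = 0.53, x₁ = 2.0

Secant formula: x_{n+1} = x_n - f(x_n)(x_n - x_{n-1})/(f(x_n) - f(x_{n-1}))

Iteration 1:
  f(0.530000) = -0.732067
  f(2.000000) = 0.818595
  x_2 = 2.000000 - 0.818595×(2.000000 - 0.530000)/(0.818595 - (-0.732067))
       = 1.223987
Iteration 2:
  f(2.000000) = 0.818595
  f(1.223987) = 0.151113
  x_3 = 1.223987 - 0.151113×(1.223987 - 2.000000)/(0.151113 - 0.818595)
       = 1.048303
Iteration 3:
  f(1.223987) = 0.151113
  f(1.048303) = -0.091564
  x_4 = 1.048303 - (-0.091564)×(1.048303 - 1.223987)/(-0.091564 - 0.151113)
       = 1.114590
Iteration 4:
  f(1.048303) = -0.091564
  f(1.114590) = 0.000601
  x_5 = 1.114590 - 0.000601×(1.114590 - 1.048303)/(0.000601 - (-0.091564))
       = 1.114158
Iteration 5:
  f(1.114590) = 0.000601
  f(1.114158) = 0.000001
  x_6 = 1.114158 - 0.000001×(1.114158 - 1.114590)/(0.000001 - 0.000601)
       = 1.114157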